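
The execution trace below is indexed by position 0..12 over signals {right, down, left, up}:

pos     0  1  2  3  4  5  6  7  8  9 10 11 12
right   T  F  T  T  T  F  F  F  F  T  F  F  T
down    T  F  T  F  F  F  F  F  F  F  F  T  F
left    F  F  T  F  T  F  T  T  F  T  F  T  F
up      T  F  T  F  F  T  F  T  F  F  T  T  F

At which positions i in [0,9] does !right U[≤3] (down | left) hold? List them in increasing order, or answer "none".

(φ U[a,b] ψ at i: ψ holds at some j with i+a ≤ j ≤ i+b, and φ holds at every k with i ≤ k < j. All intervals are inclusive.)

0, 1, 2, 4, 5, 6, 7, 8, 9

Evaluate at each i in [0,9]:
  i=0: ✓ (rhs at j=0)
  i=1: ✓ (rhs at j=2; lhs holds on [1,1])
  i=2: ✓ (rhs at j=2)
  i=3: ✗ (lhs fails at k=3 before rhs at j=4)
  i=4: ✓ (rhs at j=4)
  i=5: ✓ (rhs at j=6; lhs holds on [5,5])
  i=6: ✓ (rhs at j=6)
  i=7: ✓ (rhs at j=7)
  i=8: ✓ (rhs at j=9; lhs holds on [8,8])
  i=9: ✓ (rhs at j=9)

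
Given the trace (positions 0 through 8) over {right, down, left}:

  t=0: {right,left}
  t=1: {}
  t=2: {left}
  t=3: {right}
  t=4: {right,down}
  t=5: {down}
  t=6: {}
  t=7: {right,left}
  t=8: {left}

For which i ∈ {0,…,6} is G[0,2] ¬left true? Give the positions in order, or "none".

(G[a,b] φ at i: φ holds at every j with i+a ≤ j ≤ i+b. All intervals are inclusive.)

3, 4

Evaluate at each i in [0,6]:
  i=0: ✗ (fails at j=0)
  i=1: ✗ (fails at j=2)
  i=2: ✗ (fails at j=2)
  i=3: ✓ (all of [3,5])
  i=4: ✓ (all of [4,6])
  i=5: ✗ (fails at j=7)
  i=6: ✗ (fails at j=7)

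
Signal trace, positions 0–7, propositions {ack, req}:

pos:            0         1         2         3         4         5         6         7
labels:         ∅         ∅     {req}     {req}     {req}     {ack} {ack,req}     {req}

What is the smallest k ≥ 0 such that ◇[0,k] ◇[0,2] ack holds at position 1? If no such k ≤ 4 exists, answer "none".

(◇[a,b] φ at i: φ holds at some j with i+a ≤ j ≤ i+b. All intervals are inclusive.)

Scan j = 1,2,… for ◇[0,2] ack:
  j=1: fails
  j=2: fails
  j=3: holds
First hit at j=3, so smallest k = 3-1 = 2.

2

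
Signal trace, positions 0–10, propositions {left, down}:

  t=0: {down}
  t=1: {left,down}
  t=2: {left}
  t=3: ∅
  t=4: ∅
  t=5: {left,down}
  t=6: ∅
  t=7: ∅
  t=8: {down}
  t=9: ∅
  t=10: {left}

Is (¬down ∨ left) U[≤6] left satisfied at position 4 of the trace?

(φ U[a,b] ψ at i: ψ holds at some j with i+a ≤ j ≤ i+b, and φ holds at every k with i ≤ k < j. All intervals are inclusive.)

Need some j in [4,10] with left, and (¬down ∨ left) at every k in [4,j-1].
  j=4: left false.
  j=5: left holds; (¬down ∨ left) holds at every k in [4,4] → satisfied.

True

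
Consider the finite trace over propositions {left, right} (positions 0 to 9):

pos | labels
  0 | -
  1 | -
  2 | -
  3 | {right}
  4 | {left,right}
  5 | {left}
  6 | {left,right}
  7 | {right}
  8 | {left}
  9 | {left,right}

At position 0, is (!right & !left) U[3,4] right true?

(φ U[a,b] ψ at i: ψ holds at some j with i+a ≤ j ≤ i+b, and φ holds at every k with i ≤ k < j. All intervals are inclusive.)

True

Need some j in [3,4] with right, and (!right & !left) at every k in [0,j-1].
  j=3: right holds; (!right & !left) holds at every k in [0,2] → satisfied.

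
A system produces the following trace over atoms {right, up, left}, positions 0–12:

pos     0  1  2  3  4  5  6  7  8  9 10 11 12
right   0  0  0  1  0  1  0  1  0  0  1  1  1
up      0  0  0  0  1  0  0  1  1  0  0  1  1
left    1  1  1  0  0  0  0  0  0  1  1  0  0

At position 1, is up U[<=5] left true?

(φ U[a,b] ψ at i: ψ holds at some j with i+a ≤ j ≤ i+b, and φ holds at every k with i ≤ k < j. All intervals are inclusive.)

Yes

Need some j in [1,6] with left, and up at every k in [1,j-1].
  j=1: left holds; no prefix to check → satisfied.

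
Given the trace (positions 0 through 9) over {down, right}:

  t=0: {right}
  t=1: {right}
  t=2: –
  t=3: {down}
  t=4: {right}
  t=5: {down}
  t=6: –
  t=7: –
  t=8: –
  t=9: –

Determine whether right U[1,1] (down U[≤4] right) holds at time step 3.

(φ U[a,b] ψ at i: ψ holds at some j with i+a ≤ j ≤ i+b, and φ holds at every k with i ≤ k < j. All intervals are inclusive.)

False

Need some j in [4,4] with (down U[≤4] right), and right at every k in [3,j-1].
  j=4: (down U[≤4] right) holds, but right fails at k=3 → not this j.
No j in the window works → until fails.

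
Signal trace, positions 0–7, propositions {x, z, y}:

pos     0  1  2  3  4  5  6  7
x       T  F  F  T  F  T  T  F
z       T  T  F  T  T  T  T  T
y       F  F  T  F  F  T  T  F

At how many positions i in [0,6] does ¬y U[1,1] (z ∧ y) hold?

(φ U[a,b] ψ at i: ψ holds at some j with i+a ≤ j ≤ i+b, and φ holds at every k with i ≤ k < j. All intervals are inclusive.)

Evaluate at each i in [0,6]:
  i=0: ✗ (no rhs in [1,1])
  i=1: ✗ (no rhs in [2,2])
  i=2: ✗ (no rhs in [3,3])
  i=3: ✗ (no rhs in [4,4])
  i=4: ✓ (rhs at j=5; lhs holds on [4,4])
  i=5: ✗ (lhs fails at k=5 before rhs at j=6)
  i=6: ✗ (no rhs in [7,7])
Positions where it holds: {4} → 1.

1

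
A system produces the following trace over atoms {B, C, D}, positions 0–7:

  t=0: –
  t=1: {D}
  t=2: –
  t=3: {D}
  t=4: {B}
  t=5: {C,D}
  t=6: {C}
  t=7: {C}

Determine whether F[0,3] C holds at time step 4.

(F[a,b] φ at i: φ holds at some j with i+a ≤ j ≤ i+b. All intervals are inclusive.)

Check C at each j in [4,7]:
  j=4: false
  j=5: true
  j=6: true
  j=7: true
Found at j=5 → formula holds.

Yes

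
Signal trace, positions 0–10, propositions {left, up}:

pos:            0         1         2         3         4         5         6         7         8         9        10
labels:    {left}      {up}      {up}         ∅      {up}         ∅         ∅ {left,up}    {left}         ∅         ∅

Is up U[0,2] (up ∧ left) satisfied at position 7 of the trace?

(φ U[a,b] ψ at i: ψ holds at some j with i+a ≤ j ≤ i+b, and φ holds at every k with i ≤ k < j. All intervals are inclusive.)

Need some j in [7,9] with (up ∧ left), and up at every k in [7,j-1].
  j=7: (up ∧ left) holds; no prefix to check → satisfied.

True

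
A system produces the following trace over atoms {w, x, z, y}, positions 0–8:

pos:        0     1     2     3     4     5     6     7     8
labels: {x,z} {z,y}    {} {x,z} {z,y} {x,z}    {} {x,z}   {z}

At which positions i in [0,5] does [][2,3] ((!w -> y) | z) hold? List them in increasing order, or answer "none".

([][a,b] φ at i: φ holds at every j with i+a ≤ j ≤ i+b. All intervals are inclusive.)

Evaluate at each i in [0,5]:
  i=0: ✗ (fails at j=2)
  i=1: ✓ (all of [3,4])
  i=2: ✓ (all of [4,5])
  i=3: ✗ (fails at j=6)
  i=4: ✗ (fails at j=6)
  i=5: ✓ (all of [7,8])

1, 2, 5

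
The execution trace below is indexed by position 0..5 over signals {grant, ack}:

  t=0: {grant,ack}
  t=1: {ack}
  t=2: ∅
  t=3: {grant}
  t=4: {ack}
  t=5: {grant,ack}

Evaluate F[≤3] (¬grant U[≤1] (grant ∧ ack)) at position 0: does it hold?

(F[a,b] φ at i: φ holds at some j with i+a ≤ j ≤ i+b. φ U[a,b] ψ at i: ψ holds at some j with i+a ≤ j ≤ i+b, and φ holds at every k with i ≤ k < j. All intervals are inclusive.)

Yes

Check (¬grant U[≤1] (grant ∧ ack)) at each j in [0,3]:
  j=0: holds
  j=1: fails
  j=2: fails
  j=3: fails
Found at j=0 → formula holds.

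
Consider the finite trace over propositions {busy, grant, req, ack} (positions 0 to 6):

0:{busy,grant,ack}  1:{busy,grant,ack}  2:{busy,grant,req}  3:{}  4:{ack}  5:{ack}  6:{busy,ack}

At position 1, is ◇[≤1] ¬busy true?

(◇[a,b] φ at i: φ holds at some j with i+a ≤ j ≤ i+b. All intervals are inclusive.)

Check ¬busy at each j in [1,2]:
  j=1: false
  j=2: false
No position in the window satisfies it → formula fails.

Does not hold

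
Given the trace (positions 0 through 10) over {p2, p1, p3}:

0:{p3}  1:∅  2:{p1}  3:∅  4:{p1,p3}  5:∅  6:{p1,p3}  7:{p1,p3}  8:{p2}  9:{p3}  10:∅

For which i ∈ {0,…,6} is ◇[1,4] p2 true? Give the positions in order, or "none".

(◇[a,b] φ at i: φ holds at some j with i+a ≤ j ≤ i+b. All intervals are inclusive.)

4, 5, 6

Evaluate at each i in [0,6]:
  i=0: ✗ (none in [1,4])
  i=1: ✗ (none in [2,5])
  i=2: ✗ (none in [3,6])
  i=3: ✗ (none in [4,7])
  i=4: ✓ (witness j=8)
  i=5: ✓ (witness j=8)
  i=6: ✓ (witness j=8)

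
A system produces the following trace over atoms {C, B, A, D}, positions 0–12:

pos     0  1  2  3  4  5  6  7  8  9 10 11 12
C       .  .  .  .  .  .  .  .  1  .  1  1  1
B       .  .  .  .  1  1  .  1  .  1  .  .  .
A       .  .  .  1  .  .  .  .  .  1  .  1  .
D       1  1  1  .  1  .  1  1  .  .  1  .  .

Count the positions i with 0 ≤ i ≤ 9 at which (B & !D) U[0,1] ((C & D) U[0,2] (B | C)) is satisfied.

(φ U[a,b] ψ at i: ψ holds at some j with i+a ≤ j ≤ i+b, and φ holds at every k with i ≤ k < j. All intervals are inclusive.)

Evaluate at each i in [0,9]:
  i=0: ✗ (no rhs in [0,1])
  i=1: ✗ (no rhs in [1,2])
  i=2: ✗ (no rhs in [2,3])
  i=3: ✗ (lhs fails at k=3 before rhs at j=4)
  i=4: ✓ (rhs at j=4)
  i=5: ✓ (rhs at j=5)
  i=6: ✗ (lhs fails at k=6 before rhs at j=7)
  i=7: ✓ (rhs at j=7)
  i=8: ✓ (rhs at j=8)
  i=9: ✓ (rhs at j=9)
Positions where it holds: {4, 5, 7, 8, 9} → 5.

5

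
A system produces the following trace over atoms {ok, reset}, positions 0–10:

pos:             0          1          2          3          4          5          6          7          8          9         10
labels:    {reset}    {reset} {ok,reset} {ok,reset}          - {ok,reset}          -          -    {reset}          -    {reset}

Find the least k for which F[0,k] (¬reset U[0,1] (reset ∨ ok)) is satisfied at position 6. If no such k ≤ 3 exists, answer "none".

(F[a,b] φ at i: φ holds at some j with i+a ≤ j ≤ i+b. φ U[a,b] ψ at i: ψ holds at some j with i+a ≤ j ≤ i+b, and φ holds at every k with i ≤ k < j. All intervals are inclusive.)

Scan j = 6,7,… for (¬reset U[0,1] (reset ∨ ok)):
  j=6: fails
  j=7: holds
First hit at j=7, so smallest k = 7-6 = 1.

1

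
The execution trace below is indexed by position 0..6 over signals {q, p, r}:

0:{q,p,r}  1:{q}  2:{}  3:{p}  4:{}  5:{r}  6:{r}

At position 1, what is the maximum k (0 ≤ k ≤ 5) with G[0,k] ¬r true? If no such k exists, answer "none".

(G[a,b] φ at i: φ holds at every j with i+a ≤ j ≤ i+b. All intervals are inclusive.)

3

¬r must hold from j=1 onward; find where it first fails.
  j=1: holds
  j=2: holds
  j=3: holds
  j=4: holds
  j=5: fails
Holds on [1,4], so largest k = 3.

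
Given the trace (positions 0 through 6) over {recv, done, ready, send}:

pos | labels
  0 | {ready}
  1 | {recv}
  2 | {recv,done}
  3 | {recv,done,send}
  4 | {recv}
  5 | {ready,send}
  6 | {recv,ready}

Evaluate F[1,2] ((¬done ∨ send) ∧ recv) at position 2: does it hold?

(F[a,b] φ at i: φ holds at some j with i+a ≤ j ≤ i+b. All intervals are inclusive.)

Holds

Check ((¬done ∨ send) ∧ recv) at each j in [3,4]:
  j=3: true
  j=4: true
Found at j=3 → formula holds.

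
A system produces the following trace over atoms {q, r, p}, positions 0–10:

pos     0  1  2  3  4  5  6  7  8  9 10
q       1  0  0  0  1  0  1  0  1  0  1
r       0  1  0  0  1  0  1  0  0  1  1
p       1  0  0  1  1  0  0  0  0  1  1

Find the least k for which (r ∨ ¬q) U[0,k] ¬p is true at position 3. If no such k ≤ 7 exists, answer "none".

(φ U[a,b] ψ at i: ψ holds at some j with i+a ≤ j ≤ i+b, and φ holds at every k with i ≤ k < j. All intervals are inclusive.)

2

Need earliest j ≥ 3 with ¬p, and (r ∨ ¬q) at every k in [3,j-1].
  j=3: rhs fails.
  j=4: rhs fails.
  j=5: rhs holds; lhs holds on [3,4]. k = 2.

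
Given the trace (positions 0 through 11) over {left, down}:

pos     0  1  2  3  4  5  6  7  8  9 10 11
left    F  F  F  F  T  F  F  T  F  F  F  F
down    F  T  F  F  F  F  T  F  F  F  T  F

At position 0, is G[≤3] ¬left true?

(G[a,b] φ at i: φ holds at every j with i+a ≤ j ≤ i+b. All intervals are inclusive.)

Check ¬left at every j in [0,3]:
  j=0: true
  j=1: true
  j=2: true
  j=3: true
All positions satisfy it → formula holds.

Yes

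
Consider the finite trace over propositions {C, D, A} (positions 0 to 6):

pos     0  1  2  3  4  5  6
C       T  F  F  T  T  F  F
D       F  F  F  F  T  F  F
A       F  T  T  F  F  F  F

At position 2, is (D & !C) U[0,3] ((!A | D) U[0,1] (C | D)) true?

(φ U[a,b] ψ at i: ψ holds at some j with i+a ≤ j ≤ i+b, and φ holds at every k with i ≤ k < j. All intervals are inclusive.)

Need some j in [2,5] with ((!A | D) U[0,1] (C | D)), and (D & !C) at every k in [2,j-1].
  j=2: ((!A | D) U[0,1] (C | D)) — fails.
  j=3: ((!A | D) U[0,1] (C | D)) holds, but (D & !C) fails at k=2 → not this j.
  j=4: ((!A | D) U[0,1] (C | D)) holds, but (D & !C) fails at k=2 → not this j.
  j=5: ((!A | D) U[0,1] (C | D)) — fails.
No j in the window works → until fails.

No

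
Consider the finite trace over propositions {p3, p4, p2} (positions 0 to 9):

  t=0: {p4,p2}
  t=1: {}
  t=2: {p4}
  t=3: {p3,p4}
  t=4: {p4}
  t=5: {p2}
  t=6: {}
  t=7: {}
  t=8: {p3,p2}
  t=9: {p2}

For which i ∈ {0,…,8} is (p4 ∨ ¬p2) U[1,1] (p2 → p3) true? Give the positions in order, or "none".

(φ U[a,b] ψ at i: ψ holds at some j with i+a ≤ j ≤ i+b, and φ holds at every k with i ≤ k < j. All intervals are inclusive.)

Evaluate at each i in [0,8]:
  i=0: ✓ (rhs at j=1; lhs holds on [0,0])
  i=1: ✓ (rhs at j=2; lhs holds on [1,1])
  i=2: ✓ (rhs at j=3; lhs holds on [2,2])
  i=3: ✓ (rhs at j=4; lhs holds on [3,3])
  i=4: ✗ (no rhs in [5,5])
  i=5: ✗ (lhs fails at k=5 before rhs at j=6)
  i=6: ✓ (rhs at j=7; lhs holds on [6,6])
  i=7: ✓ (rhs at j=8; lhs holds on [7,7])
  i=8: ✗ (no rhs in [9,9])

0, 1, 2, 3, 6, 7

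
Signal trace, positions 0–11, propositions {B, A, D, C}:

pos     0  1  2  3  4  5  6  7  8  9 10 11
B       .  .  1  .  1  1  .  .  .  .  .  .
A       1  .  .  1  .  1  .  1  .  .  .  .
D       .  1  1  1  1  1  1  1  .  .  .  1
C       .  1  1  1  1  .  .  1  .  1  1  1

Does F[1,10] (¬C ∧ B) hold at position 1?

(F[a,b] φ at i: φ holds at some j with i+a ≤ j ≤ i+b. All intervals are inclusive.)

Check (¬C ∧ B) at each j in [2,11]:
  j=2: false
  j=3: false
  j=4: false
  j=5: true
  j=6: false
  j=7: false
  j=8: false
  j=9: false
  j=10: false
  j=11: false
Found at j=5 → formula holds.

Yes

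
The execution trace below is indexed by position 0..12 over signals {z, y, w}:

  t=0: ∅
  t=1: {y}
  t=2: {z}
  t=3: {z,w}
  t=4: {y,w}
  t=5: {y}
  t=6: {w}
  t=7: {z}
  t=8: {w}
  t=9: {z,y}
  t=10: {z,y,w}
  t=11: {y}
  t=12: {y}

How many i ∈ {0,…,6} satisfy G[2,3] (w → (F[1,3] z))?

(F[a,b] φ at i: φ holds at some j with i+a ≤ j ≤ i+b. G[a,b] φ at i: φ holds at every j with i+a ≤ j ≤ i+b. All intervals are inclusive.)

Evaluate at each i in [0,6]:
  i=0: ✗ (fails at j=3)
  i=1: ✗ (fails at j=3)
  i=2: ✓ (all of [4,5])
  i=3: ✓ (all of [5,6])
  i=4: ✓ (all of [6,7])
  i=5: ✓ (all of [7,8])
  i=6: ✓ (all of [8,9])
Positions where it holds: {2, 3, 4, 5, 6} → 5.

5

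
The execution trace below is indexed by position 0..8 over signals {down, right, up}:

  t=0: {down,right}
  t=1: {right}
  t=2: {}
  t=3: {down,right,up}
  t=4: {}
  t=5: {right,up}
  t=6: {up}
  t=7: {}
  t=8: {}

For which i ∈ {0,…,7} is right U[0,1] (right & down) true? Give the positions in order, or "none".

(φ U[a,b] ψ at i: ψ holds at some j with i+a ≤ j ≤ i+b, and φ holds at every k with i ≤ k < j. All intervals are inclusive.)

Evaluate at each i in [0,7]:
  i=0: ✓ (rhs at j=0)
  i=1: ✗ (no rhs in [1,2])
  i=2: ✗ (lhs fails at k=2 before rhs at j=3)
  i=3: ✓ (rhs at j=3)
  i=4: ✗ (no rhs in [4,5])
  i=5: ✗ (no rhs in [5,6])
  i=6: ✗ (no rhs in [6,7])
  i=7: ✗ (no rhs in [7,8])

0, 3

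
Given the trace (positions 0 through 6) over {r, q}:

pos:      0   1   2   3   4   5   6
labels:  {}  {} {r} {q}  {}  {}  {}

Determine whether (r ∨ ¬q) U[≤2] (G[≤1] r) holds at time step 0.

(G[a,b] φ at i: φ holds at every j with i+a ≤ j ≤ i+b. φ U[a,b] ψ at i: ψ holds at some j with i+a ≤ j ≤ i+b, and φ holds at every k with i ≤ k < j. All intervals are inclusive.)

Does not hold

Need some j in [0,2] with G[≤1] r, and (r ∨ ¬q) at every k in [0,j-1].
  j=0: G[≤1] r — fails at 0.
  j=1: G[≤1] r — fails at 1.
  j=2: G[≤1] r — fails at 3.
No j in the window works → until fails.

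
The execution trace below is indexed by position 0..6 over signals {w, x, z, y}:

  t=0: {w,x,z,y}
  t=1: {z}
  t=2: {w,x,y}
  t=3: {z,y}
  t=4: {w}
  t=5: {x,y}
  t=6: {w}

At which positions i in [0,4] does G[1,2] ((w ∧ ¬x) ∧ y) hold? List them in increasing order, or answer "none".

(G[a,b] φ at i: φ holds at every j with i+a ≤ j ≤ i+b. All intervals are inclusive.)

Evaluate at each i in [0,4]:
  i=0: ✗ (fails at j=1)
  i=1: ✗ (fails at j=2)
  i=2: ✗ (fails at j=3)
  i=3: ✗ (fails at j=4)
  i=4: ✗ (fails at j=5)

none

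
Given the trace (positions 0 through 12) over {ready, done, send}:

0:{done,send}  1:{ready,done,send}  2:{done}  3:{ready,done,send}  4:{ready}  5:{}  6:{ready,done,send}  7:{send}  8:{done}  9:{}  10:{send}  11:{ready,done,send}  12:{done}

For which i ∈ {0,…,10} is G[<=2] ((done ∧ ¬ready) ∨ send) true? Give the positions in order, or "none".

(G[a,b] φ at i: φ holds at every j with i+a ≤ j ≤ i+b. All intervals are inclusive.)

0, 1, 6, 10

Evaluate at each i in [0,10]:
  i=0: ✓ (all of [0,2])
  i=1: ✓ (all of [1,3])
  i=2: ✗ (fails at j=4)
  i=3: ✗ (fails at j=4)
  i=4: ✗ (fails at j=4)
  i=5: ✗ (fails at j=5)
  i=6: ✓ (all of [6,8])
  i=7: ✗ (fails at j=9)
  i=8: ✗ (fails at j=9)
  i=9: ✗ (fails at j=9)
  i=10: ✓ (all of [10,12])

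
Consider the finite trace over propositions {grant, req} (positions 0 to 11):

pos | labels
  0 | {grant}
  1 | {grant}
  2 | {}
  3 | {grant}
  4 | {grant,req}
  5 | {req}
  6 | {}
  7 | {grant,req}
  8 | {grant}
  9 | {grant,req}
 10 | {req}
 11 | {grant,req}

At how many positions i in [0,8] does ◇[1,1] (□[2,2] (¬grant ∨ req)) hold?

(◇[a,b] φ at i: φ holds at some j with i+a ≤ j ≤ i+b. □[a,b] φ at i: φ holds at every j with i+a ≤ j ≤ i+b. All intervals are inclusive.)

Evaluate at each i in [0,8]:
  i=0: ✗ (none in [1,1])
  i=1: ✓ (witness j=2)
  i=2: ✓ (witness j=3)
  i=3: ✓ (witness j=4)
  i=4: ✓ (witness j=5)
  i=5: ✗ (none in [6,6])
  i=6: ✓ (witness j=7)
  i=7: ✓ (witness j=8)
  i=8: ✓ (witness j=9)
Positions where it holds: {1, 2, 3, 4, 6, 7, 8} → 7.

7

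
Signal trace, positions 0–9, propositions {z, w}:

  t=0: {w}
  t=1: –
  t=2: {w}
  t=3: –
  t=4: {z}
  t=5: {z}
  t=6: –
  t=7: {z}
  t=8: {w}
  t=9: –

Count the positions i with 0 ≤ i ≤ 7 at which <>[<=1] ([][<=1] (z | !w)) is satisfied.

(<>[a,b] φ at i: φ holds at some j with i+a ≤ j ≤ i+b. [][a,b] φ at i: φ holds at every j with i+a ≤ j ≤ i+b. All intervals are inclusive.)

Evaluate at each i in [0,7]:
  i=0: ✗ (none in [0,1])
  i=1: ✗ (none in [1,2])
  i=2: ✓ (witness j=3)
  i=3: ✓ (witness j=3)
  i=4: ✓ (witness j=4)
  i=5: ✓ (witness j=5)
  i=6: ✓ (witness j=6)
  i=7: ✗ (none in [7,8])
Positions where it holds: {2, 3, 4, 5, 6} → 5.

5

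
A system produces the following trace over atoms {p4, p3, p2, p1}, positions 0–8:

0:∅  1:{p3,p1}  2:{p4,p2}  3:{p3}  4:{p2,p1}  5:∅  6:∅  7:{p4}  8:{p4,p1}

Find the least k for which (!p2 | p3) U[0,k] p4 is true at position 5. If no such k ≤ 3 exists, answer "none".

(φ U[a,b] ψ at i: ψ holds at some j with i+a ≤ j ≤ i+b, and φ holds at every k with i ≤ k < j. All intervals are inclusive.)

2

Need earliest j ≥ 5 with p4, and (!p2 | p3) at every k in [5,j-1].
  j=5: rhs fails.
  j=6: rhs fails.
  j=7: rhs holds; lhs holds on [5,6]. k = 2.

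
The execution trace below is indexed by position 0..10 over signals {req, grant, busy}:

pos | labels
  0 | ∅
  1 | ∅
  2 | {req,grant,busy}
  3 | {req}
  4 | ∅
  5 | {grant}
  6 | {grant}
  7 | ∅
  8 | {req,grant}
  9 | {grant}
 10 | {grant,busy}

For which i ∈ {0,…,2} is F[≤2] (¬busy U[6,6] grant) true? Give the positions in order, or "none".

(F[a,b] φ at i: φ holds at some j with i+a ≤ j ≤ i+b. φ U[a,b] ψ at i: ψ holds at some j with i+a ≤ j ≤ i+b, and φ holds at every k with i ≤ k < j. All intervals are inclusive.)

1, 2

Evaluate at each i in [0,2]:
  i=0: ✗ (none in [0,2])
  i=1: ✓ (witness j=3)
  i=2: ✓ (witness j=3)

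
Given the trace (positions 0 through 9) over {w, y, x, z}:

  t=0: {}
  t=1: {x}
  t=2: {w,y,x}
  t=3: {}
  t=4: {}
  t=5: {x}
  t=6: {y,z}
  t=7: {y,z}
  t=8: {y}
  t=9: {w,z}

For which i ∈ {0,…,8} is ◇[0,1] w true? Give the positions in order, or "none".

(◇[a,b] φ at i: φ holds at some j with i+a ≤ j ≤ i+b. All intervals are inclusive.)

1, 2, 8

Evaluate at each i in [0,8]:
  i=0: ✗ (none in [0,1])
  i=1: ✓ (witness j=2)
  i=2: ✓ (witness j=2)
  i=3: ✗ (none in [3,4])
  i=4: ✗ (none in [4,5])
  i=5: ✗ (none in [5,6])
  i=6: ✗ (none in [6,7])
  i=7: ✗ (none in [7,8])
  i=8: ✓ (witness j=9)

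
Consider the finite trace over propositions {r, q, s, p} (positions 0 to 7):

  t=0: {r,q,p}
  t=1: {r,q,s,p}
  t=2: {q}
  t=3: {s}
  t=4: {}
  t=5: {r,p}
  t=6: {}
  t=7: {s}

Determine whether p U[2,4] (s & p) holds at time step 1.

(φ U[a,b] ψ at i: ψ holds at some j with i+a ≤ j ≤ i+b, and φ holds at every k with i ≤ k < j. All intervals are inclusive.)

False

Need some j in [3,5] with (s & p), and p at every k in [1,j-1].
  j=3: (s & p) false.
  j=4: (s & p) false.
  j=5: (s & p) false.
No j in the window works → until fails.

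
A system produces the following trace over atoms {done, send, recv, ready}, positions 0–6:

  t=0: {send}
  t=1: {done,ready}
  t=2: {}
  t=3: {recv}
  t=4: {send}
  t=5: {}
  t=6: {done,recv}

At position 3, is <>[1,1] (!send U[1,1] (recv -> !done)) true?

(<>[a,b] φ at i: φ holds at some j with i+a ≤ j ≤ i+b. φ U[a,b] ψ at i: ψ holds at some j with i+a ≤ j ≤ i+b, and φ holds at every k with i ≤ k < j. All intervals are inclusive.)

No

Check (!send U[1,1] (recv -> !done)) at each j in [4,4]:
  j=4: fails
No position in the window satisfies it → formula fails.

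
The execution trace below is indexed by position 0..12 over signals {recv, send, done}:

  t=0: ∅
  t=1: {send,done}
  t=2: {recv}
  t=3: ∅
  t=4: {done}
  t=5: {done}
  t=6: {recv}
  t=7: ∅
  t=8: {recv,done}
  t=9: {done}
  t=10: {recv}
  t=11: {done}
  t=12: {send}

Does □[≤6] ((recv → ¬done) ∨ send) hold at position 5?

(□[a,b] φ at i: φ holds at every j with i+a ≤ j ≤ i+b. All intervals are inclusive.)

Does not hold

Check ((recv → ¬done) ∨ send) at every j in [5,11]:
  j=5: true
  j=6: true
  j=7: true
  j=8: false
  j=9: true
  j=10: true
  j=11: true
Fails at j=8 → formula fails.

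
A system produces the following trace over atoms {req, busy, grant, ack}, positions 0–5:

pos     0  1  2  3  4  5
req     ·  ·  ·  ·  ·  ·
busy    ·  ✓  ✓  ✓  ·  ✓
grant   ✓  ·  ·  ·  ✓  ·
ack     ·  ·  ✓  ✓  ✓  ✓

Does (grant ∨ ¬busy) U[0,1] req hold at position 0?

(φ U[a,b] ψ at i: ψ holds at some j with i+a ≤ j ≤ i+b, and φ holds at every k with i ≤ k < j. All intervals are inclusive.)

Does not hold

Need some j in [0,1] with req, and (grant ∨ ¬busy) at every k in [0,j-1].
  j=0: req false.
  j=1: req false.
No j in the window works → until fails.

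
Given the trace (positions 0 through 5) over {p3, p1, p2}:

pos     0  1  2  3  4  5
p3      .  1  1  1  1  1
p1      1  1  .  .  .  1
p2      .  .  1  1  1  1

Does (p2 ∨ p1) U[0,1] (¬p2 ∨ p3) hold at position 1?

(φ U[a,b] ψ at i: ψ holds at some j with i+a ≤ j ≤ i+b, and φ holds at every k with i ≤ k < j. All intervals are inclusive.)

True

Need some j in [1,2] with (¬p2 ∨ p3), and (p2 ∨ p1) at every k in [1,j-1].
  j=1: (¬p2 ∨ p3) holds; no prefix to check → satisfied.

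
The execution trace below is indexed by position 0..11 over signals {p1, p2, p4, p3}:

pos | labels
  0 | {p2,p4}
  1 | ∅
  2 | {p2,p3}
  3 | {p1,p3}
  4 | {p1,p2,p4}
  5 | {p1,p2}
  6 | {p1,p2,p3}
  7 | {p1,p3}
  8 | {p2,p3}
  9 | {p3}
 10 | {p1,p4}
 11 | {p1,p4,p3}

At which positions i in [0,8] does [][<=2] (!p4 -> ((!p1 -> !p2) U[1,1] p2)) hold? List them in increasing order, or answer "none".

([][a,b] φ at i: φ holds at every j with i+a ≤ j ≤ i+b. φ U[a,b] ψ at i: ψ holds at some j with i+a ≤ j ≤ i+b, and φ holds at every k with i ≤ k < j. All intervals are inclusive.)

3

Evaluate at each i in [0,8]:
  i=0: ✗ (fails at j=2)
  i=1: ✗ (fails at j=2)
  i=2: ✗ (fails at j=2)
  i=3: ✓ (all of [3,5])
  i=4: ✗ (fails at j=6)
  i=5: ✗ (fails at j=6)
  i=6: ✗ (fails at j=6)
  i=7: ✗ (fails at j=8)
  i=8: ✗ (fails at j=8)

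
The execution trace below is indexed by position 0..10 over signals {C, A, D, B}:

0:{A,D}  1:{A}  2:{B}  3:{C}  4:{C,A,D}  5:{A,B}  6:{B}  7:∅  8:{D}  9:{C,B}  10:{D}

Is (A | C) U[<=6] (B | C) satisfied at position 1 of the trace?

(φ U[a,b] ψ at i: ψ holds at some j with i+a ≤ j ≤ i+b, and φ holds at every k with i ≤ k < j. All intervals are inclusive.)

Need some j in [1,7] with (B | C), and (A | C) at every k in [1,j-1].
  j=1: (B | C) false.
  j=2: (B | C) holds; (A | C) holds at every k in [1,1] → satisfied.

True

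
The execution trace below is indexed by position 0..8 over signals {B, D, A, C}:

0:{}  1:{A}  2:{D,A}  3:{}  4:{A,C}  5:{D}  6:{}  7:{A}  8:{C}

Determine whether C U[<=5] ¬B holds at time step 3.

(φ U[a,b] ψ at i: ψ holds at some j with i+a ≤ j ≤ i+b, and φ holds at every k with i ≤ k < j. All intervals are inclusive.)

Need some j in [3,8] with ¬B, and C at every k in [3,j-1].
  j=3: ¬B holds; no prefix to check → satisfied.

Holds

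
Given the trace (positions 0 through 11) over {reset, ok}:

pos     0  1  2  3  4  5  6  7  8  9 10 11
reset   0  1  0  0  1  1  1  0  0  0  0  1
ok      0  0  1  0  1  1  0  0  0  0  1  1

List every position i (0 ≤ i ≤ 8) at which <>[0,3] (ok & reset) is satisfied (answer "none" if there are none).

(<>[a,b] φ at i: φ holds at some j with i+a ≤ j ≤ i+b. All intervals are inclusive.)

1, 2, 3, 4, 5, 8

Evaluate at each i in [0,8]:
  i=0: ✗ (none in [0,3])
  i=1: ✓ (witness j=4)
  i=2: ✓ (witness j=4)
  i=3: ✓ (witness j=4)
  i=4: ✓ (witness j=4)
  i=5: ✓ (witness j=5)
  i=6: ✗ (none in [6,9])
  i=7: ✗ (none in [7,10])
  i=8: ✓ (witness j=11)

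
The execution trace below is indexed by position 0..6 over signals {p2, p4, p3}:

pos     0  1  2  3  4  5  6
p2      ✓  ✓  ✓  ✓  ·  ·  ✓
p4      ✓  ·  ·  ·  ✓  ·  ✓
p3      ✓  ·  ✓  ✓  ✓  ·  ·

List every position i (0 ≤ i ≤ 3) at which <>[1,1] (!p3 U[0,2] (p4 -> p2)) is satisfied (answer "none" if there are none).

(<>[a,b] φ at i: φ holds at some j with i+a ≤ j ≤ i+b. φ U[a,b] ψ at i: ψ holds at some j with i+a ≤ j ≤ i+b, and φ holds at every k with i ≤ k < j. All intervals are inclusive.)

0, 1, 2

Evaluate at each i in [0,3]:
  i=0: ✓ (witness j=1)
  i=1: ✓ (witness j=2)
  i=2: ✓ (witness j=3)
  i=3: ✗ (none in [4,4])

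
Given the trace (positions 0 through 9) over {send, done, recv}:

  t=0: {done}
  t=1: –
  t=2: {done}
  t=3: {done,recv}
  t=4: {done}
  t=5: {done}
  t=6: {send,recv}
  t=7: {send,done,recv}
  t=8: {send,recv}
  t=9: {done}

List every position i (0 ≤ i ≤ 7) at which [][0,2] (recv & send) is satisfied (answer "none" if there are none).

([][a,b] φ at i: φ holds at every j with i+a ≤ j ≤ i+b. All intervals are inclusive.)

Evaluate at each i in [0,7]:
  i=0: ✗ (fails at j=0)
  i=1: ✗ (fails at j=1)
  i=2: ✗ (fails at j=2)
  i=3: ✗ (fails at j=3)
  i=4: ✗ (fails at j=4)
  i=5: ✗ (fails at j=5)
  i=6: ✓ (all of [6,8])
  i=7: ✗ (fails at j=9)

6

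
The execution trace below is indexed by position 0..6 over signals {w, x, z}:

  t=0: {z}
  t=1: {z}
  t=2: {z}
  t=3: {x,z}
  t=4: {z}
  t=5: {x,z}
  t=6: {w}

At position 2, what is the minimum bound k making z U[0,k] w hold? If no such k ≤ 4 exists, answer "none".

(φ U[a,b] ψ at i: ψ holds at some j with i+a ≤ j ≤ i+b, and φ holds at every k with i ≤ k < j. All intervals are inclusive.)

4

Need earliest j ≥ 2 with w, and z at every k in [2,j-1].
  j=2: rhs fails.
  j=3: rhs fails.
  j=4: rhs fails.
  j=5: rhs fails.
  j=6: rhs holds; lhs holds on [2,5]. k = 4.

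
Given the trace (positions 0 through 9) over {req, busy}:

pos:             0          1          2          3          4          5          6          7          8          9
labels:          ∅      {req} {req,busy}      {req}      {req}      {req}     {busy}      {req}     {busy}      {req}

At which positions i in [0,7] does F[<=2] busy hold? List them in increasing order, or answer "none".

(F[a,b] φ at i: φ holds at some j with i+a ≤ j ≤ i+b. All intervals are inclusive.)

Evaluate at each i in [0,7]:
  i=0: ✓ (witness j=2)
  i=1: ✓ (witness j=2)
  i=2: ✓ (witness j=2)
  i=3: ✗ (none in [3,5])
  i=4: ✓ (witness j=6)
  i=5: ✓ (witness j=6)
  i=6: ✓ (witness j=6)
  i=7: ✓ (witness j=8)

0, 1, 2, 4, 5, 6, 7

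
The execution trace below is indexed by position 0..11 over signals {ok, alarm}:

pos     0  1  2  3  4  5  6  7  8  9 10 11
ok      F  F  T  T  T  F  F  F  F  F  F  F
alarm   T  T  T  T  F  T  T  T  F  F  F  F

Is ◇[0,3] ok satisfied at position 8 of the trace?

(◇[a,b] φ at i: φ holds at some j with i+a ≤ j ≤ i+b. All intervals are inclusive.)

False

Check ok at each j in [8,11]:
  j=8: false
  j=9: false
  j=10: false
  j=11: false
No position in the window satisfies it → formula fails.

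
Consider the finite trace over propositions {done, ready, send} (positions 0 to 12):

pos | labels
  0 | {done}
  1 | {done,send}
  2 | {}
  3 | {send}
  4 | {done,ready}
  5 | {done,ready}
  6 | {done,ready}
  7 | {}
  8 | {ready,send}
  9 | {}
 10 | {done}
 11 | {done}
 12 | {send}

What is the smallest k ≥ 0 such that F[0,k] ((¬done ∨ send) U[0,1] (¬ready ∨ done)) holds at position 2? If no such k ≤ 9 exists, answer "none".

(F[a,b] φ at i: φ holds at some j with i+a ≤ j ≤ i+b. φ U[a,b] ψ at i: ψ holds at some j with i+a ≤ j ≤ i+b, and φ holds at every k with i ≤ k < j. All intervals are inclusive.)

Scan j = 2,3,… for ((¬done ∨ send) U[0,1] (¬ready ∨ done)):
  j=2: holds
First hit at j=2, so smallest k = 2-2 = 0.

0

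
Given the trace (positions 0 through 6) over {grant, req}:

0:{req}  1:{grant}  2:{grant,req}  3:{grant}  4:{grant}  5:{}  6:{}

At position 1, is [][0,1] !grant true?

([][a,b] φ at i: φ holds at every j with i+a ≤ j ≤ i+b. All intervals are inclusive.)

Check !grant at every j in [1,2]:
  j=1: false
  j=2: false
Fails at j=1 → formula fails.

No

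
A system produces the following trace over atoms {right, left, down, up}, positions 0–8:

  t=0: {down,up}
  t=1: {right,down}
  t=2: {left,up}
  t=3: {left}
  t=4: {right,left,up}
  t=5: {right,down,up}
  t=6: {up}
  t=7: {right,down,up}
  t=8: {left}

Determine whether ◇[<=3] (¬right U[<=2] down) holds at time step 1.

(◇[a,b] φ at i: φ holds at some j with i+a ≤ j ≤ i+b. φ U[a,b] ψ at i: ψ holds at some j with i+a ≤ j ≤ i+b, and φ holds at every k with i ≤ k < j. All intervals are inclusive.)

Holds

Check (¬right U[<=2] down) at each j in [1,4]:
  j=1: holds
  j=2: fails
  j=3: fails
  j=4: fails
Found at j=1 → formula holds.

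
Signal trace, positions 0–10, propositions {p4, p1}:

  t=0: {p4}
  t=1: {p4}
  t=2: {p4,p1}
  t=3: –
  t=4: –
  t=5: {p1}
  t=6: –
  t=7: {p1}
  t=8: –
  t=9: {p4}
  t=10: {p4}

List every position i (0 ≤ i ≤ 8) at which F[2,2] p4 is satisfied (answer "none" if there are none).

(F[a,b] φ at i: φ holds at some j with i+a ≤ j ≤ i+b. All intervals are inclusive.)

0, 7, 8

Evaluate at each i in [0,8]:
  i=0: ✓ (witness j=2)
  i=1: ✗ (none in [3,3])
  i=2: ✗ (none in [4,4])
  i=3: ✗ (none in [5,5])
  i=4: ✗ (none in [6,6])
  i=5: ✗ (none in [7,7])
  i=6: ✗ (none in [8,8])
  i=7: ✓ (witness j=9)
  i=8: ✓ (witness j=10)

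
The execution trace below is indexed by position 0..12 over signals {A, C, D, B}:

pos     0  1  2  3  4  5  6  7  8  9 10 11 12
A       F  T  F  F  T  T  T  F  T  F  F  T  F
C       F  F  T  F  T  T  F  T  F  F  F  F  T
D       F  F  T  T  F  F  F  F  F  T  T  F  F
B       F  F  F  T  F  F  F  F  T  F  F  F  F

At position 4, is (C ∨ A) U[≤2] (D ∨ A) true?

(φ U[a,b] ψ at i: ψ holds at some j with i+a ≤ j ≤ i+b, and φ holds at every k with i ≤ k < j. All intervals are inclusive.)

Need some j in [4,6] with (D ∨ A), and (C ∨ A) at every k in [4,j-1].
  j=4: (D ∨ A) holds; no prefix to check → satisfied.

True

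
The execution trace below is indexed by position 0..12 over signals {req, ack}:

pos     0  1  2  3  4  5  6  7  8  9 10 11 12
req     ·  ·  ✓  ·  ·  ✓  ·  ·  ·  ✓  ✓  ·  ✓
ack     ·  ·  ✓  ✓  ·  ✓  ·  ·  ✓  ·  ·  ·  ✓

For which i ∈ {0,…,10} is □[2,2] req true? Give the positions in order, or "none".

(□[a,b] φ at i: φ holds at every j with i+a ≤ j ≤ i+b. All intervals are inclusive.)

Evaluate at each i in [0,10]:
  i=0: ✓ (all of [2,2])
  i=1: ✗ (fails at j=3)
  i=2: ✗ (fails at j=4)
  i=3: ✓ (all of [5,5])
  i=4: ✗ (fails at j=6)
  i=5: ✗ (fails at j=7)
  i=6: ✗ (fails at j=8)
  i=7: ✓ (all of [9,9])
  i=8: ✓ (all of [10,10])
  i=9: ✗ (fails at j=11)
  i=10: ✓ (all of [12,12])

0, 3, 7, 8, 10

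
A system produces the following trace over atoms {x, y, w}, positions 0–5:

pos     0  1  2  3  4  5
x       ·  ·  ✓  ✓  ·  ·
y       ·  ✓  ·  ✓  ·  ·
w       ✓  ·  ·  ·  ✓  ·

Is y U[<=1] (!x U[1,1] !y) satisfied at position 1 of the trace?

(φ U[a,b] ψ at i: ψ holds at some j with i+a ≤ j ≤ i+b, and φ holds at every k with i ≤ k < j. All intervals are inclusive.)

True

Need some j in [1,2] with (!x U[1,1] !y), and y at every k in [1,j-1].
  j=1: (!x U[1,1] !y) holds; no prefix to check → satisfied.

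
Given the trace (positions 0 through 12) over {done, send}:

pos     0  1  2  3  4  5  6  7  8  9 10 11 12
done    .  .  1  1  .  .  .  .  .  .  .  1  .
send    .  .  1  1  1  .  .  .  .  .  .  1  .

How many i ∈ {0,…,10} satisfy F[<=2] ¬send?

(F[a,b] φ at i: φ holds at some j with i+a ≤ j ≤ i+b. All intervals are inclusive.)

Evaluate at each i in [0,10]:
  i=0: ✓ (witness j=0)
  i=1: ✓ (witness j=1)
  i=2: ✗ (none in [2,4])
  i=3: ✓ (witness j=5)
  i=4: ✓ (witness j=5)
  i=5: ✓ (witness j=5)
  i=6: ✓ (witness j=6)
  i=7: ✓ (witness j=7)
  i=8: ✓ (witness j=8)
  i=9: ✓ (witness j=9)
  i=10: ✓ (witness j=10)
Positions where it holds: {0, 1, 3, 4, 5, 6, 7, 8, 9, 10} → 10.

10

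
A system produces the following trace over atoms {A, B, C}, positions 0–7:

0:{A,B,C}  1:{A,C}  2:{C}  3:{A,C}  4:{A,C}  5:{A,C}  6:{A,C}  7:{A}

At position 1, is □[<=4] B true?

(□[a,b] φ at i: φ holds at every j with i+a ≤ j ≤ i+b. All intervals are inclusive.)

Check B at every j in [1,5]:
  j=1: false
  j=2: false
  j=3: false
  j=4: false
  j=5: false
Fails at j=1 → formula fails.

No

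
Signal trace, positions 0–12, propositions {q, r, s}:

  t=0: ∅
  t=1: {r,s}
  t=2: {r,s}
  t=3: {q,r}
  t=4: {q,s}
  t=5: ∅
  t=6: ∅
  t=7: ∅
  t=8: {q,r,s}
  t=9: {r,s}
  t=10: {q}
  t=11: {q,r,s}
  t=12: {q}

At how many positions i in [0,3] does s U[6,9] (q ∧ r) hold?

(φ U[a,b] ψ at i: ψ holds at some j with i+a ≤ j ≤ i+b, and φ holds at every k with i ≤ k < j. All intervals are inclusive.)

0

Evaluate at each i in [0,3]:
  i=0: ✗ (lhs fails at k=0 before rhs at j=8)
  i=1: ✗ (lhs fails at k=3 before rhs at j=8)
  i=2: ✗ (lhs fails at k=3 before rhs at j=8)
  i=3: ✗ (lhs fails at k=3 before rhs at j=11)
Positions where it holds: {} → 0.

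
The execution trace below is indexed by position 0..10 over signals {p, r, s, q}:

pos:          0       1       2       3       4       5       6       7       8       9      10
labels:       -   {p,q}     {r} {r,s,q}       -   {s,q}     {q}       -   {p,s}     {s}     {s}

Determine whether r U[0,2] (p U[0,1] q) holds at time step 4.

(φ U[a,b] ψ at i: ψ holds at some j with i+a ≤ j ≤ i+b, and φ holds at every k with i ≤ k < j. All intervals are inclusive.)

No

Need some j in [4,6] with (p U[0,1] q), and r at every k in [4,j-1].
  j=4: (p U[0,1] q) — fails.
  j=5: (p U[0,1] q) holds, but r fails at k=4 → not this j.
  j=6: (p U[0,1] q) holds, but r fails at k=4 → not this j.
No j in the window works → until fails.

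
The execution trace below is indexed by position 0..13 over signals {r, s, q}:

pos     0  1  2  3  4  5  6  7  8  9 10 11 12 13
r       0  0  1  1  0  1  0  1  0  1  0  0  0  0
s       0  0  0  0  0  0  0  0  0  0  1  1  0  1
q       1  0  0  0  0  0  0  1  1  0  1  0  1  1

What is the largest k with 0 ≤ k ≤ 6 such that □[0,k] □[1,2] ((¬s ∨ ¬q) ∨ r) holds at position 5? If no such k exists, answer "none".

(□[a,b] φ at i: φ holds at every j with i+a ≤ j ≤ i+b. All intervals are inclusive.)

□[1,2] ((¬s ∨ ¬q) ∨ r) must hold from j=5 onward; find where it first fails.
  j=5: holds
  j=6: holds
  j=7: holds
  j=8: fails
Holds on [5,7], so largest k = 2.

2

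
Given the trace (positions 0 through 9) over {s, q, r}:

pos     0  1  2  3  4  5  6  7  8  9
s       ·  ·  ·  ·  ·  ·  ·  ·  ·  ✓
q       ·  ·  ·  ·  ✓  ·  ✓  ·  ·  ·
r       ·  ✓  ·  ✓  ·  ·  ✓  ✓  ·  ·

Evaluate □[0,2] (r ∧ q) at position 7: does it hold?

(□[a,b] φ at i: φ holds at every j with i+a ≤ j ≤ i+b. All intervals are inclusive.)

Does not hold

Check (r ∧ q) at every j in [7,9]:
  j=7: false
  j=8: false
  j=9: false
Fails at j=7 → formula fails.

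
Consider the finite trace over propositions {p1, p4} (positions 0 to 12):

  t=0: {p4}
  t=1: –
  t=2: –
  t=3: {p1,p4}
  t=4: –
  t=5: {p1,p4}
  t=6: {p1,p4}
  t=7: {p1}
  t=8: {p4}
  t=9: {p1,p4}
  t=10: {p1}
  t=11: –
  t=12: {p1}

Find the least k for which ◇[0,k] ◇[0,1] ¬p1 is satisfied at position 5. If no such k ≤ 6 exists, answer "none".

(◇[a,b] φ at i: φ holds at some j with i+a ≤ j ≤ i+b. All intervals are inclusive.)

Scan j = 5,6,… for ◇[0,1] ¬p1:
  j=5: fails
  j=6: fails
  j=7: holds
First hit at j=7, so smallest k = 7-5 = 2.

2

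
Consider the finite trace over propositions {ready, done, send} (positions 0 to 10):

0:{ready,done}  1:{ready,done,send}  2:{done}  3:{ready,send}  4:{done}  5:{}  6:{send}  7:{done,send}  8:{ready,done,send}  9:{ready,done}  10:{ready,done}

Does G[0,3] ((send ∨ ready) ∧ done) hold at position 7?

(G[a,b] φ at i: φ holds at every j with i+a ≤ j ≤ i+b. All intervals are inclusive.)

Yes

Check ((send ∨ ready) ∧ done) at every j in [7,10]:
  j=7: true
  j=8: true
  j=9: true
  j=10: true
All positions satisfy it → formula holds.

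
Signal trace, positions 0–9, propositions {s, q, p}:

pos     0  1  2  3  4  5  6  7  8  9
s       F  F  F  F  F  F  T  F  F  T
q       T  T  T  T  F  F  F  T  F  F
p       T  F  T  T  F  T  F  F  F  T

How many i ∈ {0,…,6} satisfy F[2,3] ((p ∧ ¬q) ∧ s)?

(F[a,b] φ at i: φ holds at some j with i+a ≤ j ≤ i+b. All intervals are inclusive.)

1

Evaluate at each i in [0,6]:
  i=0: ✗ (none in [2,3])
  i=1: ✗ (none in [3,4])
  i=2: ✗ (none in [4,5])
  i=3: ✗ (none in [5,6])
  i=4: ✗ (none in [6,7])
  i=5: ✗ (none in [7,8])
  i=6: ✓ (witness j=9)
Positions where it holds: {6} → 1.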